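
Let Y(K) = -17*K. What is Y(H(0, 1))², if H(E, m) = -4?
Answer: 4624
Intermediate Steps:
Y(H(0, 1))² = (-17*(-4))² = 68² = 4624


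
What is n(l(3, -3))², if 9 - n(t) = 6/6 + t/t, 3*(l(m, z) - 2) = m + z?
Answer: 49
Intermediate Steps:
l(m, z) = 2 + m/3 + z/3 (l(m, z) = 2 + (m + z)/3 = 2 + (m/3 + z/3) = 2 + m/3 + z/3)
n(t) = 7 (n(t) = 9 - (6/6 + t/t) = 9 - (6*(⅙) + 1) = 9 - (1 + 1) = 9 - 1*2 = 9 - 2 = 7)
n(l(3, -3))² = 7² = 49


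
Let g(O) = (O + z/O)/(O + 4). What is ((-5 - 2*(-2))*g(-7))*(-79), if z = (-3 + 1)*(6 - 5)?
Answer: 3713/21 ≈ 176.81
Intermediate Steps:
z = -2 (z = -2*1 = -2)
g(O) = (O - 2/O)/(4 + O) (g(O) = (O - 2/O)/(O + 4) = (O - 2/O)/(4 + O))
((-5 - 2*(-2))*g(-7))*(-79) = ((-5 - 2*(-2))*((-2 + (-7)**2)/((-7)*(4 - 7))))*(-79) = ((-5 + 4)*(-1/7*(-2 + 49)/(-3)))*(-79) = -(-1)*(-1)*47/(7*3)*(-79) = -1*47/21*(-79) = -47/21*(-79) = 3713/21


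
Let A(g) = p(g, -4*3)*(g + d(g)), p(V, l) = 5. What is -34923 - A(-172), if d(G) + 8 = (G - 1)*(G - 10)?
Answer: -191453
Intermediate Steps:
d(G) = -8 + (-1 + G)*(-10 + G) (d(G) = -8 + (G - 1)*(G - 10) = -8 + (-1 + G)*(-10 + G))
A(g) = 10 - 50*g + 5*g² (A(g) = 5*(g + (2 + g² - 11*g)) = 5*(2 + g² - 10*g) = 10 - 50*g + 5*g²)
-34923 - A(-172) = -34923 - (10 - 50*(-172) + 5*(-172)²) = -34923 - (10 + 8600 + 5*29584) = -34923 - (10 + 8600 + 147920) = -34923 - 1*156530 = -34923 - 156530 = -191453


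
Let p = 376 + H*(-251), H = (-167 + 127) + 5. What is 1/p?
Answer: 1/9161 ≈ 0.00010916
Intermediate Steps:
H = -35 (H = -40 + 5 = -35)
p = 9161 (p = 376 - 35*(-251) = 376 + 8785 = 9161)
1/p = 1/9161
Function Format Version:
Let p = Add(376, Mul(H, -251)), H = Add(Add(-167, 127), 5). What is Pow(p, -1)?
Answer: Rational(1, 9161) ≈ 0.00010916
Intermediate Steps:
H = -35 (H = Add(-40, 5) = -35)
p = 9161 (p = Add(376, Mul(-35, -251)) = Add(376, 8785) = 9161)
Pow(p, -1) = Pow(9161, -1) = Rational(1, 9161)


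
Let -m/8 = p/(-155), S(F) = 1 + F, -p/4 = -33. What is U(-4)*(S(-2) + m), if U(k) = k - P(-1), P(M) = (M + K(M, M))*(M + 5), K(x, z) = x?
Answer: 3604/155 ≈ 23.252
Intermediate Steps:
p = 132 (p = -4*(-33) = 132)
P(M) = 2*M*(5 + M) (P(M) = (M + M)*(M + 5) = (2*M)*(5 + M) = 2*M*(5 + M))
m = 1056/155 (m = -1056/(-155) = -1056*(-1)/155 = -8*(-132/155) = 1056/155 ≈ 6.8129)
U(k) = 8 + k (U(k) = k - 2*(-1)*(5 - 1) = k - 2*(-1)*4 = k - 1*(-8) = k + 8 = 8 + k)
U(-4)*(S(-2) + m) = (8 - 4)*((1 - 2) + 1056/155) = 4*(-1 + 1056/155) = 4*(901/155) = 3604/155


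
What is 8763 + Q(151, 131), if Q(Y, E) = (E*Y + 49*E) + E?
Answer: 35094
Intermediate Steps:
Q(Y, E) = 50*E + E*Y (Q(Y, E) = (49*E + E*Y) + E = 50*E + E*Y)
8763 + Q(151, 131) = 8763 + 131*(50 + 151) = 8763 + 131*201 = 8763 + 26331 = 35094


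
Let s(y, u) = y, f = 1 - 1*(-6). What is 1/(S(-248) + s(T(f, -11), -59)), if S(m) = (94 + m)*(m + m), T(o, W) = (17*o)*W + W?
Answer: 1/75064 ≈ 1.3322e-5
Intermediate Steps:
f = 7 (f = 1 + 6 = 7)
T(o, W) = W + 17*W*o (T(o, W) = 17*W*o + W = W + 17*W*o)
S(m) = 2*m*(94 + m) (S(m) = (94 + m)*(2*m) = 2*m*(94 + m))
1/(S(-248) + s(T(f, -11), -59)) = 1/(2*(-248)*(94 - 248) - 11*(1 + 17*7)) = 1/(2*(-248)*(-154) - 11*(1 + 119)) = 1/(76384 - 11*120) = 1/(76384 - 1320) = 1/75064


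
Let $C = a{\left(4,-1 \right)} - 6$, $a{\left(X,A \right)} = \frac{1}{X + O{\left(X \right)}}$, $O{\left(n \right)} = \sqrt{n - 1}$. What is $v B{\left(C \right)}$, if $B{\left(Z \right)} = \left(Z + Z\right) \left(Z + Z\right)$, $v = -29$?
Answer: $- \frac{635564}{169} - \frac{17168 \sqrt{3}}{169} \approx -3936.7$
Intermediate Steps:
$O{\left(n \right)} = \sqrt{-1 + n}$
$a{\left(X,A \right)} = \frac{1}{X + \sqrt{-1 + X}}$
$C = -6 + \frac{1}{4 + \sqrt{3}}$ ($C = \frac{1}{4 + \sqrt{-1 + 4}} - 6 = \frac{1}{4 + \sqrt{3}} - 6 = -6 + \frac{1}{4 + \sqrt{3}} \approx -5.8255$)
$B{\left(Z \right)} = 4 Z^{2}$ ($B{\left(Z \right)} = 2 Z 2 Z = 4 Z^{2}$)
$v B{\left(C \right)} = - 29 \cdot 4 \left(- \frac{74}{13} - \frac{\sqrt{3}}{13}\right)^{2} = - 116 \left(- \frac{74}{13} - \frac{\sqrt{3}}{13}\right)^{2}$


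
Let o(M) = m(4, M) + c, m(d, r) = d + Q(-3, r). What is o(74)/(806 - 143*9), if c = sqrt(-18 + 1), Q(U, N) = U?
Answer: -1/481 - I*sqrt(17)/481 ≈ -0.002079 - 0.008572*I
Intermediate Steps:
c = I*sqrt(17) (c = sqrt(-17) = I*sqrt(17) ≈ 4.1231*I)
m(d, r) = -3 + d (m(d, r) = d - 3 = -3 + d)
o(M) = 1 + I*sqrt(17) (o(M) = (-3 + 4) + I*sqrt(17) = 1 + I*sqrt(17))
o(74)/(806 - 143*9) = (1 + I*sqrt(17))/(806 - 143*9) = (1 + I*sqrt(17))/(806 - 1287) = (1 + I*sqrt(17))/(-481) = (1 + I*sqrt(17))*(-1/481) = -1/481 - I*sqrt(17)/481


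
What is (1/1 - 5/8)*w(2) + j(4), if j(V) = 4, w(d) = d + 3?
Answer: 47/8 ≈ 5.8750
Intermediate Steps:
w(d) = 3 + d
(1/1 - 5/8)*w(2) + j(4) = (1/1 - 5/8)*(3 + 2) + 4 = (1*1 - 5*⅛)*5 + 4 = (1 - 5/8)*5 + 4 = (3/8)*5 + 4 = 15/8 + 4 = 47/8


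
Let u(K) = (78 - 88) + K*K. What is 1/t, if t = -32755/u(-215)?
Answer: -9243/6551 ≈ -1.4109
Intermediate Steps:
u(K) = -10 + K²
t = -6551/9243 (t = -32755/(-10 + (-215)²) = -32755/(-10 + 46225) = -32755/46215 = -32755*1/46215 = -6551/9243 ≈ -0.70875)
1/t = 1/(-6551/9243) = -9243/6551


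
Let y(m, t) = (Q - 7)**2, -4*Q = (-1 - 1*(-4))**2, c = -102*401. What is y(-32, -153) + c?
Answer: -653063/16 ≈ -40816.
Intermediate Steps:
c = -40902
Q = -9/4 (Q = -(-1 - 1*(-4))**2/4 = -(-1 + 4)**2/4 = -1/4*3**2 = -1/4*9 = -9/4 ≈ -2.2500)
y(m, t) = 1369/16 (y(m, t) = (-9/4 - 7)**2 = (-37/4)**2 = 1369/16)
y(-32, -153) + c = 1369/16 - 40902 = -653063/16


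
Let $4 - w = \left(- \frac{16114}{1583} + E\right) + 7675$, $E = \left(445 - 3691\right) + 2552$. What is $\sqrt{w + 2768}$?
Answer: $\frac{i \sqrt{10521778339}}{1583} \approx 64.798 i$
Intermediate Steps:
$E = -694$ ($E = -3246 + 2552 = -694$)
$w = - \frac{11028477}{1583}$ ($w = 4 - \left(\left(- \frac{16114}{1583} - 694\right) + 7675\right) = 4 - \left(- \frac{1114716}{1583} + 7675\right) = 4 - \frac{11034809}{1583} = - \frac{11028477}{1583} \approx -6966.8$)
$\sqrt{w + 2768} = \sqrt{- \frac{11028477}{1583} + 2768} = \sqrt{- \frac{6646733}{1583}} = \frac{i \sqrt{10521778339}}{1583}$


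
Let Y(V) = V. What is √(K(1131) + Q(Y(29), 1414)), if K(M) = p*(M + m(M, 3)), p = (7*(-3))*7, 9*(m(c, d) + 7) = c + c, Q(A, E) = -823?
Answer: I*√202997 ≈ 450.55*I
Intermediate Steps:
m(c, d) = -7 + 2*c/9 (m(c, d) = -7 + (c + c)/9 = -7 + (2*c)/9 = -7 + 2*c/9)
p = -147 (p = -21*7 = -147)
K(M) = 1029 - 539*M/3 (K(M) = -147*(M + (-7 + 2*M/9)) = -147*(-7 + 11*M/9) = 1029 - 539*M/3)
√(K(1131) + Q(Y(29), 1414)) = √((1029 - 539/3*1131) - 823) = √((1029 - 203203) - 823) = √(-202174 - 823) = √(-202997) = I*√202997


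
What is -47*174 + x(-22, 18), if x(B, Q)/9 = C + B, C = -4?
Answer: -8412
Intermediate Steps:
x(B, Q) = -36 + 9*B (x(B, Q) = 9*(-4 + B) = -36 + 9*B)
-47*174 + x(-22, 18) = -47*174 + (-36 + 9*(-22)) = -8178 + (-36 - 198) = -8178 - 234 = -8412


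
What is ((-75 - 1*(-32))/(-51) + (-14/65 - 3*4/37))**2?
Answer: 1385105089/15044249025 ≈ 0.092069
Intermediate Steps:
((-75 - 1*(-32))/(-51) + (-14/65 - 3*4/37))**2 = ((-75 + 32)*(-1/51) + (-14*1/65 - 12*1/37))**2 = (-43*(-1/51) + (-14/65 - 12/37))**2 = (43/51 - 1298/2405)**2 = (37217/122655)**2 = 1385105089/15044249025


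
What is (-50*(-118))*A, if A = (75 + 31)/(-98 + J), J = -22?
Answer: -15635/3 ≈ -5211.7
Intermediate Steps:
A = -53/60 (A = (75 + 31)/(-98 - 22) = 106/(-120) = 106*(-1/120) = -53/60 ≈ -0.88333)
(-50*(-118))*A = -50*(-118)*(-53/60) = 5900*(-53/60) = -15635/3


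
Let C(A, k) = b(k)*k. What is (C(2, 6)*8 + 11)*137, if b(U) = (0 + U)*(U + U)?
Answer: 474979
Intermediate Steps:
b(U) = 2*U² (b(U) = U*(2*U) = 2*U²)
C(A, k) = 2*k³ (C(A, k) = (2*k²)*k = 2*k³)
(C(2, 6)*8 + 11)*137 = ((2*6³)*8 + 11)*137 = ((2*216)*8 + 11)*137 = (432*8 + 11)*137 = (3456 + 11)*137 = 3467*137 = 474979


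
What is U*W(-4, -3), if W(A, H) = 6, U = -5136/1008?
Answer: -214/7 ≈ -30.571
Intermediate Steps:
U = -107/21 (U = -5136*1/1008 = -107/21 ≈ -5.0952)
U*W(-4, -3) = -107/21*6 = -214/7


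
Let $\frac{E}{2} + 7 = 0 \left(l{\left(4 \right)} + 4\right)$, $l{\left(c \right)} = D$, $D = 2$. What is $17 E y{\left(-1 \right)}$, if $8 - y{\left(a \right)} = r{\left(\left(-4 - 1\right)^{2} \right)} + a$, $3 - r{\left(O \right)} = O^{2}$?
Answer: $-150178$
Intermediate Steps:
$l{\left(c \right)} = 2$
$r{\left(O \right)} = 3 - O^{2}$
$E = -14$ ($E = -14 + 2 \cdot 0 \left(2 + 4\right) = -14 + 2 \cdot 0 \cdot 6 = -14 + 2 \cdot 0 = -14 + 0 = -14$)
$y{\left(a \right)} = 630 - a$ ($y{\left(a \right)} = 8 - \left(\left(3 - \left(\left(-4 - 1\right)^{2}\right)^{2}\right) + a\right) = 8 - \left(\left(3 - \left(\left(-5\right)^{2}\right)^{2}\right) + a\right) = 8 - \left(\left(3 - 25^{2}\right) + a\right) = 8 - \left(\left(3 - 625\right) + a\right) = 8 - \left(-622 + a\right) = 630 - a$)
$17 E y{\left(-1 \right)} = 17 \left(-14\right) \left(630 - -1\right) = - 238 \left(630 + 1\right) = \left(-238\right) 631 = -150178$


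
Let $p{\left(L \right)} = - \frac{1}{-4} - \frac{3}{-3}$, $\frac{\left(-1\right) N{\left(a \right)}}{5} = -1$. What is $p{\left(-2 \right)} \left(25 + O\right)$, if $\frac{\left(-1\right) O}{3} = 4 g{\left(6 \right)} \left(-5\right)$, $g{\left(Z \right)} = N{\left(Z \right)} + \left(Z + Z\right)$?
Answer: $\frac{5225}{4} \approx 1306.3$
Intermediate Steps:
$N{\left(a \right)} = 5$ ($N{\left(a \right)} = \left(-5\right) \left(-1\right) = 5$)
$g{\left(Z \right)} = 5 + 2 Z$ ($g{\left(Z \right)} = 5 + \left(Z + Z\right) = 5 + 2 Z$)
$p{\left(L \right)} = \frac{5}{4}$ ($p{\left(L \right)} = \left(-1\right) \left(- \frac{1}{4}\right) - -1 = \frac{1}{4} + 1 = \frac{5}{4}$)
$O = 1020$ ($O = - 3 \cdot 4 \left(5 + 2 \cdot 6\right) \left(-5\right) = - 3 \cdot 4 \left(5 + 12\right) \left(-5\right) = - 3 \cdot 4 \cdot 17 \left(-5\right) = - 3 \cdot 68 \left(-5\right) = \left(-3\right) \left(-340\right) = 1020$)
$p{\left(-2 \right)} \left(25 + O\right) = \frac{5 \left(25 + 1020\right)}{4} = \frac{5}{4} \cdot 1045 = \frac{5225}{4}$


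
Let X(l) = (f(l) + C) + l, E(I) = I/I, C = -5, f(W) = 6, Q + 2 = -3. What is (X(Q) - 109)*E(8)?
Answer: -113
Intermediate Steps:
Q = -5 (Q = -2 - 3 = -5)
E(I) = 1
X(l) = 1 + l (X(l) = (6 - 5) + l = 1 + l)
(X(Q) - 109)*E(8) = ((1 - 5) - 109)*1 = (-4 - 109)*1 = -113*1 = -113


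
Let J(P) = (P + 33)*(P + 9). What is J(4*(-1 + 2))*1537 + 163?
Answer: 739460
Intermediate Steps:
J(P) = (9 + P)*(33 + P) (J(P) = (33 + P)*(9 + P) = (9 + P)*(33 + P))
J(4*(-1 + 2))*1537 + 163 = (297 + (4*(-1 + 2))² + 42*(4*(-1 + 2)))*1537 + 163 = (297 + (4*1)² + 42*(4*1))*1537 + 163 = (297 + 4² + 42*4)*1537 + 163 = (297 + 16 + 168)*1537 + 163 = 481*1537 + 163 = 739297 + 163 = 739460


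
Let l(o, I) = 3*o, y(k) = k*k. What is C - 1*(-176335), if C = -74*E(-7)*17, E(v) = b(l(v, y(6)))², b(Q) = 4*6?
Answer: -548273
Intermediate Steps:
y(k) = k²
b(Q) = 24
E(v) = 576 (E(v) = 24² = 576)
C = -724608 (C = -74*576*17 = -42624*17 = -724608)
C - 1*(-176335) = -724608 - 1*(-176335) = -724608 + 176335 = -548273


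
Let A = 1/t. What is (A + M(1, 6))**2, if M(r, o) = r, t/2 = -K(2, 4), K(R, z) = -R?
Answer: 25/16 ≈ 1.5625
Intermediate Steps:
t = 4 (t = 2*(-(-1)*2) = 2*(-1*(-2)) = 2*2 = 4)
A = 1/4 ≈ 0.25000
(A + M(1, 6))**2 = (1/4 + 1)**2 = (5/4)**2 = 25/16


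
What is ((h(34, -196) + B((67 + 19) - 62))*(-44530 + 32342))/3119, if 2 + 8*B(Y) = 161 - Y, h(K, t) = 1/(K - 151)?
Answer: -48102989/729846 ≈ -65.908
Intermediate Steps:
h(K, t) = 1/(-151 + K)
B(Y) = 159/8 - Y/8 (B(Y) = -¼ + (161 - Y)/8 = -¼ + (161/8 - Y/8) = 159/8 - Y/8)
((h(34, -196) + B((67 + 19) - 62))*(-44530 + 32342))/3119 = ((1/(-151 + 34) + (159/8 - ((67 + 19) - 62)/8))*(-44530 + 32342))/3119 = ((1/(-117) + (159/8 - (86 - 62)/8))*(-12188))*(1/3119) = ((-1/117 + (159/8 - ⅛*24))*(-12188))*(1/3119) = ((-1/117 + (159/8 - 3))*(-12188))*(1/3119) = ((-1/117 + 135/8)*(-12188))*(1/3119) = ((15787/936)*(-12188))*(1/3119) = -48102989/234*1/3119 = -48102989/729846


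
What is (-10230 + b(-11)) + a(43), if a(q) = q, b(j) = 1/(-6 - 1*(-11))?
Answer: -50934/5 ≈ -10187.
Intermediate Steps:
b(j) = ⅕ (b(j) = 1/(-6 + 11) = 1/5 = ⅕)
(-10230 + b(-11)) + a(43) = (-10230 + ⅕) + 43 = -51149/5 + 43 = -50934/5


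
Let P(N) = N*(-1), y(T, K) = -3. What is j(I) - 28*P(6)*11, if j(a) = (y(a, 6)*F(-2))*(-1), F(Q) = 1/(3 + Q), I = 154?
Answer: 1851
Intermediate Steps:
P(N) = -N
j(a) = 3 (j(a) = -3/(3 - 2)*(-1) = -3/1*(-1) = -3*1*(-1) = -3*(-1) = 3)
j(I) - 28*P(6)*11 = 3 - (-28)*6*11 = 3 - 28*(-6)*11 = 3 + 168*11 = 3 + 1848 = 1851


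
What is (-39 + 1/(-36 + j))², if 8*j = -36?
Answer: 9991921/6561 ≈ 1522.9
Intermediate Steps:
j = -9/2 (j = (⅛)*(-36) = -9/2 ≈ -4.5000)
(-39 + 1/(-36 + j))² = (-39 + 1/(-36 - 9/2))² = (-39 + 1/(-81/2))² = (-39 - 2/81)² = (-3161/81)² = 9991921/6561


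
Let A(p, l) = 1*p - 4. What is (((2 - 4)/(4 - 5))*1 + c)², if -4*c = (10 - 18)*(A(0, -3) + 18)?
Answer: 900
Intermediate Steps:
A(p, l) = -4 + p (A(p, l) = p - 4 = -4 + p)
c = 28 (c = -(10 - 18)*((-4 + 0) + 18)/4 = -(-2)*(-4 + 18) = -(-2)*14 = -¼*(-112) = 28)
(((2 - 4)/(4 - 5))*1 + c)² = (((2 - 4)/(4 - 5))*1 + 28)² = (-2/(-1)*1 + 28)² = (-2*(-1)*1 + 28)² = (2*1 + 28)² = (2 + 28)² = 30² = 900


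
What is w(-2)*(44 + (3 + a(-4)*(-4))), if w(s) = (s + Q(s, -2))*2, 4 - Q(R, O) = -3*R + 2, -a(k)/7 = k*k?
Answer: -5940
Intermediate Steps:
a(k) = -7*k² (a(k) = -7*k*k = -7*k²)
Q(R, O) = 2 + 3*R (Q(R, O) = 4 - (-3*R + 2) = 4 - (2 - 3*R) = 4 + (-2 + 3*R) = 2 + 3*R)
w(s) = 4 + 8*s (w(s) = (s + (2 + 3*s))*2 = (2 + 4*s)*2 = 4 + 8*s)
w(-2)*(44 + (3 + a(-4)*(-4))) = (4 + 8*(-2))*(44 + (3 - 7*(-4)²*(-4))) = (4 - 16)*(44 + (3 - 7*16*(-4))) = -12*(44 + (3 - 112*(-4))) = -12*(44 + (3 + 448)) = -12*(44 + 451) = -12*495 = -5940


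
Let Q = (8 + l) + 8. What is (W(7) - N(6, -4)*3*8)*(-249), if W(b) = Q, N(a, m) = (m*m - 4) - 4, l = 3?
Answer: 43077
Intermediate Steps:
N(a, m) = -8 + m² (N(a, m) = (m² - 4) - 4 = (-4 + m²) - 4 = -8 + m²)
Q = 19 (Q = (8 + 3) + 8 = 11 + 8 = 19)
W(b) = 19
(W(7) - N(6, -4)*3*8)*(-249) = (19 - (-8 + (-4)²)*3*8)*(-249) = (19 - (-8 + 16)*3*8)*(-249) = (19 - 8*3*8)*(-249) = (19 - 24*8)*(-249) = (19 - 1*192)*(-249) = (19 - 192)*(-249) = -173*(-249) = 43077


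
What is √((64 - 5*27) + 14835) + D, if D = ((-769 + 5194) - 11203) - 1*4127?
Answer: -10905 + 2*√3691 ≈ -10784.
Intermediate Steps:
D = -10905 (D = (4425 - 11203) - 4127 = -6778 - 4127 = -10905)
√((64 - 5*27) + 14835) + D = √((64 - 5*27) + 14835) - 10905 = √((64 - 135) + 14835) - 10905 = √(-71 + 14835) - 10905 = √14764 - 10905 = 2*√3691 - 10905 = -10905 + 2*√3691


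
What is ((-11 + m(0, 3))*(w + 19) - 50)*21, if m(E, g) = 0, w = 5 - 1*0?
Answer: -6594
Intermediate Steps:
w = 5 (w = 5 + 0 = 5)
((-11 + m(0, 3))*(w + 19) - 50)*21 = ((-11 + 0)*(5 + 19) - 50)*21 = (-11*24 - 50)*21 = (-264 - 50)*21 = -314*21 = -6594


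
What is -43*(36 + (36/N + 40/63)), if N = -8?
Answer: -174107/126 ≈ -1381.8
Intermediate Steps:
-43*(36 + (36/N + 40/63)) = -43*(36 + (36/(-8) + 40/63)) = -43*(36 + (36*(-1/8) + 40*(1/63))) = -43*(36 + (-9/2 + 40/63)) = -43*(36 - 487/126) = -43*4049/126 = -174107/126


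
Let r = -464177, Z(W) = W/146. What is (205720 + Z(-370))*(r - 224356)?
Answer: -10339958260875/73 ≈ -1.4164e+11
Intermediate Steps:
Z(W) = W/146 (Z(W) = W*(1/146) = W/146)
(205720 + Z(-370))*(r - 224356) = (205720 + (1/146)*(-370))*(-464177 - 224356) = (205720 - 185/73)*(-688533) = (15017375/73)*(-688533) = -10339958260875/73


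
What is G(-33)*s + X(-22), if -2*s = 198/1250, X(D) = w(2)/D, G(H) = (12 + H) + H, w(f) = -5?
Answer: 61931/13750 ≈ 4.5041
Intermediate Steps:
G(H) = 12 + 2*H
X(D) = -5/D
s = -99/1250 ≈ -0.079200
G(-33)*s + X(-22) = (12 + 2*(-33))*(-99/1250) - 5/(-22) = (12 - 66)*(-99/1250) - 5*(-1/22) = -54*(-99/1250) + 5/22 = 2673/625 + 5/22 = 61931/13750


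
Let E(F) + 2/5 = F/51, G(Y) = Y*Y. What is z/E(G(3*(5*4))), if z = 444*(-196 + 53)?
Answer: -2698410/2983 ≈ -904.60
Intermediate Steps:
G(Y) = Y²
E(F) = -⅖ + F/51
z = -63492 (z = 444*(-143) = -63492)
z/E(G(3*(5*4))) = -63492/(-⅖ + (3*(5*4))²/51) = -63492/(-⅖ + (3*20)²/51) = -63492/(-⅖ + (1/51)*60²) = -63492/(-⅖ + (1/51)*3600) = -63492/(-⅖ + 1200/17) = -63492/5966/85 = -63492*85/5966 = -2698410/2983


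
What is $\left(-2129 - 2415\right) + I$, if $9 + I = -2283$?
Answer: $-6836$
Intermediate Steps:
$I = -2292$ ($I = -9 - 2283 = -2292$)
$\left(-2129 - 2415\right) + I = \left(-2129 - 2415\right) - 2292 = -4544 - 2292 = -6836$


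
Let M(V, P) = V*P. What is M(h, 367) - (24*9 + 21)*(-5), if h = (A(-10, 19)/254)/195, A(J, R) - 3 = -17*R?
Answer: 5857561/4953 ≈ 1182.6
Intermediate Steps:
A(J, R) = 3 - 17*R
h = -32/4953 (h = ((3 - 17*19)/254)/195 = ((3 - 323)*(1/254))*(1/195) = -320*1/254*(1/195) = -160/127*1/195 = -32/4953 ≈ -0.0064607)
M(V, P) = P*V
M(h, 367) - (24*9 + 21)*(-5) = 367*(-32/4953) - (24*9 + 21)*(-5) = -11744/4953 - (216 + 21)*(-5) = -11744/4953 - 237*(-5) = -11744/4953 - 1*(-1185) = -11744/4953 + 1185 = 5857561/4953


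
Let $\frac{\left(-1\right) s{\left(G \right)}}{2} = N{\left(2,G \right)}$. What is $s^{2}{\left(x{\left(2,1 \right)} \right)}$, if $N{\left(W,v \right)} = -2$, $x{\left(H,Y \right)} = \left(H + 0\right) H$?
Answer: $16$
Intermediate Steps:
$x{\left(H,Y \right)} = H^{2}$ ($x{\left(H,Y \right)} = H H = H^{2}$)
$s{\left(G \right)} = 4$ ($s{\left(G \right)} = \left(-2\right) \left(-2\right) = 4$)
$s^{2}{\left(x{\left(2,1 \right)} \right)} = 4^{2} = 16$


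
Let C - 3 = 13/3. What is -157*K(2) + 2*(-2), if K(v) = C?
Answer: -3466/3 ≈ -1155.3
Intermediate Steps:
C = 22/3 (C = 3 + 13/3 = 22/3 ≈ 7.3333)
K(v) = 22/3
-157*K(2) + 2*(-2) = -157*22/3 + 2*(-2) = -3454/3 - 4 = -3466/3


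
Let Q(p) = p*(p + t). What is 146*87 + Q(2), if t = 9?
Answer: 12724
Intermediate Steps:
Q(p) = p*(9 + p) (Q(p) = p*(p + 9) = p*(9 + p))
146*87 + Q(2) = 146*87 + 2*(9 + 2) = 12702 + 2*11 = 12702 + 22 = 12724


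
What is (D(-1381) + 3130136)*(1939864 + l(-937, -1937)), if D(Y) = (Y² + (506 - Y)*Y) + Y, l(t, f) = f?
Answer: 4709102534263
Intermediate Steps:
D(Y) = Y + Y² + Y*(506 - Y) (D(Y) = (Y² + Y*(506 - Y)) + Y = Y + Y² + Y*(506 - Y))
(D(-1381) + 3130136)*(1939864 + l(-937, -1937)) = (507*(-1381) + 3130136)*(1939864 - 1937) = (-700167 + 3130136)*1937927 = 2429969*1937927 = 4709102534263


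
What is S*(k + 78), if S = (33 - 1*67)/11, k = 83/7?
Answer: -21386/77 ≈ -277.74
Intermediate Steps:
k = 83/7 (k = 83*(1/7) = 83/7 ≈ 11.857)
S = -34/11 (S = (33 - 67)*(1/11) = -34*1/11 = -34/11 ≈ -3.0909)
S*(k + 78) = -34*(83/7 + 78)/11 = -34/11*629/7 = -21386/77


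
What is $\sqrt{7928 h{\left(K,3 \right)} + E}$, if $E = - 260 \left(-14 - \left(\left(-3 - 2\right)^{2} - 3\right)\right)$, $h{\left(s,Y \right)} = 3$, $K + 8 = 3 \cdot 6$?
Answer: $2 \sqrt{8286} \approx 182.05$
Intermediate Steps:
$K = 10$ ($K = -8 + 3 \cdot 6 = -8 + 18 = 10$)
$E = 9360$ ($E = - 260 \left(-14 - \left(\left(-5\right)^{2} - 3\right)\right) = - 260 \left(-14 - \left(25 - 3\right)\right) = - 260 \left(-14 - 22\right) = \left(-260\right) \left(-36\right) = 9360$)
$\sqrt{7928 h{\left(K,3 \right)} + E} = \sqrt{7928 \cdot 3 + 9360} = \sqrt{23784 + 9360} = \sqrt{33144} = 2 \sqrt{8286}$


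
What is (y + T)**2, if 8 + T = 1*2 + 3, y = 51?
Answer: 2304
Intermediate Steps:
T = -3 (T = -8 + (1*2 + 3) = -8 + (2 + 3) = -8 + 5 = -3)
(y + T)**2 = (51 - 3)**2 = 48**2 = 2304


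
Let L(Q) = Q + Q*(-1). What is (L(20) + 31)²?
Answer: 961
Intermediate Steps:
L(Q) = 0 (L(Q) = Q - Q = 0)
(L(20) + 31)² = (0 + 31)² = 31² = 961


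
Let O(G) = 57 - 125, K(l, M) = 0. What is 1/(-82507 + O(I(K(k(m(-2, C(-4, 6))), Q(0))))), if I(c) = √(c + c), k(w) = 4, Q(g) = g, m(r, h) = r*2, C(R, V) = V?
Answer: -1/82575 ≈ -1.2110e-5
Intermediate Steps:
m(r, h) = 2*r
I(c) = √2*√c (I(c) = √(2*c) = √2*√c)
O(G) = -68
1/(-82507 + O(I(K(k(m(-2, C(-4, 6))), Q(0))))) = 1/(-82507 - 68) = 1/(-82575) = -1/82575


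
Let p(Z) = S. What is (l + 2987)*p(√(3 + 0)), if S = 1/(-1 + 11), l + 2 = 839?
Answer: 1912/5 ≈ 382.40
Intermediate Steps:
l = 837 (l = -2 + 839 = 837)
S = ⅒ (S = 1/10 = ⅒ ≈ 0.10000)
p(Z) = ⅒
(l + 2987)*p(√(3 + 0)) = (837 + 2987)*(⅒) = 3824*(⅒) = 1912/5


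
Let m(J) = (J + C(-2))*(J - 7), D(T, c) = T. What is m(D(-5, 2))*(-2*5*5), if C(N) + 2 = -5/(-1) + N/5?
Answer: -1440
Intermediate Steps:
C(N) = 3 + N/5 (C(N) = -2 + (-5/(-1) + N/5) = -2 + (-5*(-1) + N*(⅕)) = -2 + (5 + N/5) = 3 + N/5)
m(J) = (-7 + J)*(13/5 + J) (m(J) = (J + (3 + (⅕)*(-2)))*(J - 7) = (J + (3 - ⅖))*(-7 + J) = (J + 13/5)*(-7 + J) = (13/5 + J)*(-7 + J) = (-7 + J)*(13/5 + J))
m(D(-5, 2))*(-2*5*5) = (-91/5 + (-5)² - 22/5*(-5))*(-2*5*5) = (-91/5 + 25 + 22)*(-10*5) = (144/5)*(-50) = -1440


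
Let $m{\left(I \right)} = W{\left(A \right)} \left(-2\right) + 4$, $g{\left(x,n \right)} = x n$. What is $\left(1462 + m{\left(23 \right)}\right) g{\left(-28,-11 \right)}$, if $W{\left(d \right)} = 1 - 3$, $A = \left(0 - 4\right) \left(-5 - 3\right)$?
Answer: $452760$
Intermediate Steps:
$A = 32$ ($A = \left(-4\right) \left(-8\right) = 32$)
$W{\left(d \right)} = -2$ ($W{\left(d \right)} = 1 - 3 = -2$)
$g{\left(x,n \right)} = n x$
$m{\left(I \right)} = 8$ ($m{\left(I \right)} = \left(-2\right) \left(-2\right) + 4 = 4 + 4 = 8$)
$\left(1462 + m{\left(23 \right)}\right) g{\left(-28,-11 \right)} = \left(1462 + 8\right) \left(\left(-11\right) \left(-28\right)\right) = 1470 \cdot 308 = 452760$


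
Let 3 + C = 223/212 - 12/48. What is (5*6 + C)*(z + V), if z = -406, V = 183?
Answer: -657181/106 ≈ -6199.8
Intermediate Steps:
C = -233/106 (C = -3 + (223/212 - 12/48) = -3 + (223*(1/212) - 12*1/48) = -3 + (223/212 - ¼) = -3 + 85/106 = -233/106 ≈ -2.1981)
(5*6 + C)*(z + V) = (5*6 - 233/106)*(-406 + 183) = (30 - 233/106)*(-223) = (2947/106)*(-223) = -657181/106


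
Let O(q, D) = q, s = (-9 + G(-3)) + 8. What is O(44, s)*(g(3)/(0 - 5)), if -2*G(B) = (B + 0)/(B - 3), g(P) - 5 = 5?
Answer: -88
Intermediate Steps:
g(P) = 10 (g(P) = 5 + 5 = 10)
G(B) = -B/(2*(-3 + B)) (G(B) = -(B + 0)/(2*(B - 3)) = -B/(2*(-3 + B)))
s = -5/4 (s = (-9 - 1*(-3)/(-6 + 2*(-3))) + 8 = (-9 - 1*(-3)/(-6 - 6)) + 8 = (-9 - 1*(-3)/(-12)) + 8 = (-9 - 1*(-3)*(-1/12)) + 8 = (-9 - 1/4) + 8 = -37/4 + 8 = -5/4 ≈ -1.2500)
O(44, s)*(g(3)/(0 - 5)) = 44*(10/(0 - 5)) = 44*(10/(-5)) = 44*(-1/5*10) = 44*(-2) = -88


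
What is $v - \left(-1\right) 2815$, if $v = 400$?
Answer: $3215$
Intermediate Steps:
$v - \left(-1\right) 2815 = 400 - \left(-1\right) 2815 = 400 - -2815 = 400 + 2815 = 3215$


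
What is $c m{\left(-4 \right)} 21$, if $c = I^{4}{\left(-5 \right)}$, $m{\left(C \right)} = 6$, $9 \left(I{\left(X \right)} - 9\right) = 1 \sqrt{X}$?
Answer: $\frac{599898824}{729} + \frac{367136 i \sqrt{5}}{9} \approx 8.2291 \cdot 10^{5} + 91216.0 i$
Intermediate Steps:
$I{\left(X \right)} = 9 + \frac{\sqrt{X}}{9}$ ($I{\left(X \right)} = 9 + \frac{1 \sqrt{X}}{9} = 9 + \frac{\sqrt{X}}{9}$)
$c = \left(9 + \frac{i \sqrt{5}}{9}\right)^{4}$ ($c = \left(9 + \frac{\sqrt{-5}}{9}\right)^{4} = \left(9 + \frac{i \sqrt{5}}{9}\right)^{4} \approx 6531.0 + 723.93 i$)
$c m{\left(-4 \right)} 21 = \frac{\left(81 + i \sqrt{5}\right)^{4}}{6561} \cdot 6 \cdot 21 = \frac{2 \left(81 + i \sqrt{5}\right)^{4}}{2187} \cdot 21 = \frac{14 \left(81 + i \sqrt{5}\right)^{4}}{729}$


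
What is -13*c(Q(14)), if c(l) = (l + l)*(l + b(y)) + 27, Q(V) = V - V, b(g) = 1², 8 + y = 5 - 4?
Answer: -351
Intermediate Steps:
y = -7 (y = -8 + (5 - 4) = -8 + 1 = -7)
b(g) = 1
Q(V) = 0
c(l) = 27 + 2*l*(1 + l) (c(l) = (l + l)*(l + 1) + 27 = (2*l)*(1 + l) + 27 = 2*l*(1 + l) + 27 = 27 + 2*l*(1 + l))
-13*c(Q(14)) = -13*(27 + 2*0 + 2*0²) = -13*(27 + 0 + 2*0) = -13*(27 + 0 + 0) = -13*27 = -351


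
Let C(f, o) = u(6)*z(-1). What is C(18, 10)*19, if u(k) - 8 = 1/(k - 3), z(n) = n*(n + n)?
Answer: 950/3 ≈ 316.67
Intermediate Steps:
z(n) = 2*n**2 (z(n) = n*(2*n) = 2*n**2)
u(k) = 8 + 1/(-3 + k) (u(k) = 8 + 1/(k - 3) = 8 + 1/(-3 + k))
C(f, o) = 50/3 (C(f, o) = ((-23 + 8*6)/(-3 + 6))*(2*(-1)**2) = ((-23 + 48)/3)*(2*1) = ((1/3)*25)*2 = (25/3)*2 = 50/3)
C(18, 10)*19 = (50/3)*19 = 950/3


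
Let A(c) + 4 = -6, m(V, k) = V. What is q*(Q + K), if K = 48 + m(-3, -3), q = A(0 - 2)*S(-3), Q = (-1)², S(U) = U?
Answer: 1380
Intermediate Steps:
A(c) = -10 (A(c) = -4 - 6 = -10)
Q = 1
q = 30 (q = -10*(-3) = 30)
K = 45 (K = 48 - 3 = 45)
q*(Q + K) = 30*(1 + 45) = 30*46 = 1380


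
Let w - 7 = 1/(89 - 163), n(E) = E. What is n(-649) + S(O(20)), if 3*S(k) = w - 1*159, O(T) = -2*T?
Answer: -155327/222 ≈ -699.67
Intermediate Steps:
w = 517/74 (w = 7 + 1/(89 - 163) = 7 + 1/(-74) = 7 - 1/74 = 517/74 ≈ 6.9865)
S(k) = -11249/222 (S(k) = (517/74 - 1*159)/3 = (517/74 - 159)/3 = (⅓)*(-11249/74) = -11249/222)
n(-649) + S(O(20)) = -649 - 11249/222 = -155327/222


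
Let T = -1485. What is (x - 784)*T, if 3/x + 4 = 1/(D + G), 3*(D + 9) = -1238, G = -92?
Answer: 7186733235/6167 ≈ 1.1654e+6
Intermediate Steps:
D = -1265/3 (D = -9 + (1/3)*(-1238) = -9 - 1238/3 = -1265/3 ≈ -421.67)
x = -4623/6167 (x = 3/(-4 + 1/(-1265/3 - 92)) = 3/(-4 + 1/(-1541/3)) = 3/(-4 - 3/1541) = 3/(-6167/1541) = 3*(-1541/6167) = -4623/6167 ≈ -0.74963)
(x - 784)*T = (-4623/6167 - 784)*(-1485) = -4839551/6167*(-1485) = 7186733235/6167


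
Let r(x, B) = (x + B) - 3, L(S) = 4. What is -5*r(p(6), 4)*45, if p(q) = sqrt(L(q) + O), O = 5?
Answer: -900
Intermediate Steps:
p(q) = 3 (p(q) = sqrt(4 + 5) = sqrt(9) = 3)
r(x, B) = -3 + B + x (r(x, B) = (B + x) - 3 = -3 + B + x)
-5*r(p(6), 4)*45 = -5*(-3 + 4 + 3)*45 = -5*4*45 = -20*45 = -900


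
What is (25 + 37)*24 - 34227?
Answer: -32739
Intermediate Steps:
(25 + 37)*24 - 34227 = 62*24 - 34227 = 1488 - 34227 = -32739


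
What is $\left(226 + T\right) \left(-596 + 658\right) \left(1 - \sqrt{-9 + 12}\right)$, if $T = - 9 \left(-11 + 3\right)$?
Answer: $18476 - 18476 \sqrt{3} \approx -13525.0$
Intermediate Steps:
$T = 72$ ($T = \left(-9\right) \left(-8\right) = 72$)
$\left(226 + T\right) \left(-596 + 658\right) \left(1 - \sqrt{-9 + 12}\right) = \left(226 + 72\right) \left(-596 + 658\right) \left(1 - \sqrt{-9 + 12}\right) = 298 \cdot 62 \left(1 - \sqrt{3}\right) = 18476 \left(1 - \sqrt{3}\right) = 18476 - 18476 \sqrt{3}$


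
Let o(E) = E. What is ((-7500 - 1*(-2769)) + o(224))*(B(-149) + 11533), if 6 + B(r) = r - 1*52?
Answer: -51046282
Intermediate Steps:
B(r) = -58 + r (B(r) = -6 + (r - 1*52) = -6 + (r - 52) = -6 + (-52 + r) = -58 + r)
((-7500 - 1*(-2769)) + o(224))*(B(-149) + 11533) = ((-7500 - 1*(-2769)) + 224)*((-58 - 149) + 11533) = ((-7500 + 2769) + 224)*(-207 + 11533) = (-4731 + 224)*11326 = -4507*11326 = -51046282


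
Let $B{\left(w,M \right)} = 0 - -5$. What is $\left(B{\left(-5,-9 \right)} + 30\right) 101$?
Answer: $3535$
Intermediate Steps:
$B{\left(w,M \right)} = 5$ ($B{\left(w,M \right)} = 0 + 5 = 5$)
$\left(B{\left(-5,-9 \right)} + 30\right) 101 = \left(5 + 30\right) 101 = 35 \cdot 101 = 3535$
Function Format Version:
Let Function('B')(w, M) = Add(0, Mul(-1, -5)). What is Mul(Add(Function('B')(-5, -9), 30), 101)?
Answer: 3535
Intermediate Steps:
Function('B')(w, M) = 5 (Function('B')(w, M) = Add(0, 5) = 5)
Mul(Add(Function('B')(-5, -9), 30), 101) = Mul(Add(5, 30), 101) = Mul(35, 101) = 3535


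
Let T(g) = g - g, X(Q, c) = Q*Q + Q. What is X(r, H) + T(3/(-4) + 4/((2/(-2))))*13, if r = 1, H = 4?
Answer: 2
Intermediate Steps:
X(Q, c) = Q + Q² (X(Q, c) = Q² + Q = Q + Q²)
T(g) = 0
X(r, H) + T(3/(-4) + 4/((2/(-2))))*13 = 1*(1 + 1) + 0*13 = 1*2 + 0 = 2 + 0 = 2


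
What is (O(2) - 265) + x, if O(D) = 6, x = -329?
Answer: -588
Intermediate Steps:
(O(2) - 265) + x = (6 - 265) - 329 = -259 - 329 = -588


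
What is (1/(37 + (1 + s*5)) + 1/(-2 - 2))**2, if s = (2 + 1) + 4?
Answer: 4761/85264 ≈ 0.055838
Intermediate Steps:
s = 7 (s = 3 + 4 = 7)
(1/(37 + (1 + s*5)) + 1/(-2 - 2))**2 = (1/(37 + (1 + 7*5)) + 1/(-2 - 2))**2 = (1/(37 + (1 + 35)) + 1/(-4))**2 = (1/(37 + 36) - 1/4)**2 = (1/73 - 1/4)**2 = (-69/292)**2 = 4761/85264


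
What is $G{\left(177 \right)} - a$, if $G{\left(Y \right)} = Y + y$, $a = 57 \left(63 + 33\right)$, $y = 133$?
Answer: $-5162$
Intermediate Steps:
$a = 5472$ ($a = 57 \cdot 96 = 5472$)
$G{\left(Y \right)} = 133 + Y$ ($G{\left(Y \right)} = Y + 133 = 133 + Y$)
$G{\left(177 \right)} - a = \left(133 + 177\right) - 5472 = 310 - 5472 = -5162$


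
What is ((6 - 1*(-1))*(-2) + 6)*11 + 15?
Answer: -73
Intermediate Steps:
((6 - 1*(-1))*(-2) + 6)*11 + 15 = ((6 + 1)*(-2) + 6)*11 + 15 = (7*(-2) + 6)*11 + 15 = (-14 + 6)*11 + 15 = -8*11 + 15 = -88 + 15 = -73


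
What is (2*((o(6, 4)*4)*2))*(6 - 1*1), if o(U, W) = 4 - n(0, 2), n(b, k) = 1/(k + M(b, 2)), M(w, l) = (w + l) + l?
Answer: 920/3 ≈ 306.67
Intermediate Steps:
M(w, l) = w + 2*l (M(w, l) = (l + w) + l = w + 2*l)
n(b, k) = 1/(4 + b + k) (n(b, k) = 1/(k + (b + 2*2)) = 1/(k + (b + 4)) = 1/(k + (4 + b)) = 1/(4 + b + k))
o(U, W) = 23/6 (o(U, W) = 4 - 1/(4 + 0 + 2) = 4 - 1/6 = 23/6)
(2*((o(6, 4)*4)*2))*(6 - 1*1) = (2*(((23/6)*4)*2))*(6 - 1*1) = (2*((46/3)*2))*(6 - 1) = (2*(92/3))*5 = (184/3)*5 = 920/3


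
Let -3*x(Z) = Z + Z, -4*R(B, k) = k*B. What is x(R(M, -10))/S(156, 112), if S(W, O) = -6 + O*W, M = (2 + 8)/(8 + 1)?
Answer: -25/235791 ≈ -0.00010603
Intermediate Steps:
M = 10/9 ≈ 1.1111
R(B, k) = -B*k/4 (R(B, k) = -k*B/4 = -B*k/4)
x(Z) = -2*Z/3 (x(Z) = -(Z + Z)/3 = -2*Z/3)
x(R(M, -10))/S(156, 112) = (-(-1)*10*(-10)/(6*9))/(-6 + 112*156) = (-2/3*25/9)/(-6 + 17472) = -50/27/17466 = -50/27*1/17466 = -25/235791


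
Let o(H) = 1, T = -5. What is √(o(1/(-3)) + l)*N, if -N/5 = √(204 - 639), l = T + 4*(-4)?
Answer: 50*√87 ≈ 466.37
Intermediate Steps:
l = -21 (l = -5 + 4*(-4) = -5 - 16 = -21)
N = -5*I*√435 (N = -5*√(204 - 639) = -5*I*√435 ≈ -104.28*I)
√(o(1/(-3)) + l)*N = √(1 - 21)*(-5*I*√435) = √(-20)*(-5*I*√435) = (2*I*√5)*(-5*I*√435) = 50*√87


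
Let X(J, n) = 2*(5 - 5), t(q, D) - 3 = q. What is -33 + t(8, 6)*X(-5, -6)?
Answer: -33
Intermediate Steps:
t(q, D) = 3 + q
X(J, n) = 0 (X(J, n) = 2*0 = 0)
-33 + t(8, 6)*X(-5, -6) = -33 + (3 + 8)*0 = -33 + 11*0 = -33 + 0 = -33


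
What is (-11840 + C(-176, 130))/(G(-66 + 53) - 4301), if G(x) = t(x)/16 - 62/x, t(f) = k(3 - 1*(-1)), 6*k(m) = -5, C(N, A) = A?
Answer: 14614080/5361761 ≈ 2.7256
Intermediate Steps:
k(m) = -⅚ (k(m) = (⅙)*(-5) = -⅚)
t(f) = -⅚
G(x) = -5/96 - 62/x (G(x) = -⅚/16 - 62/x = -⅚*1/16 - 62/x = -5/96 - 62/x)
(-11840 + C(-176, 130))/(G(-66 + 53) - 4301) = (-11840 + 130)/((-5/96 - 62/(-66 + 53)) - 4301) = -11710/((-5/96 - 62/(-13)) - 4301) = -11710/((-5/96 - 62*(-1/13)) - 4301) = -11710/((-5/96 + 62/13) - 4301) = -11710/(5887/1248 - 4301) = -11710/(-5361761/1248) = -11710*(-1248/5361761) = 14614080/5361761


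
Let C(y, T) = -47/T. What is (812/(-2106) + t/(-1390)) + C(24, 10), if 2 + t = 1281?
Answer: -4395188/731835 ≈ -6.0057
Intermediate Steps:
t = 1279 (t = -2 + 1281 = 1279)
(812/(-2106) + t/(-1390)) + C(24, 10) = (812/(-2106) + 1279/(-1390)) - 47/10 = (812*(-1/2106) + 1279*(-1/1390)) - 47*⅒ = (-406/1053 - 1279/1390) - 47/10 = -1911127/1463670 - 47/10 = -4395188/731835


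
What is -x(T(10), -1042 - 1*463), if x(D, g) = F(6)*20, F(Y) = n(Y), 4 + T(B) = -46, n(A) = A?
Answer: -120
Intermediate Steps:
T(B) = -50 (T(B) = -4 - 46 = -50)
F(Y) = Y
x(D, g) = 120 (x(D, g) = 6*20 = 120)
-x(T(10), -1042 - 1*463) = -1*120 = -120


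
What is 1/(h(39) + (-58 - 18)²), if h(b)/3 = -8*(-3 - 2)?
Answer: 1/5896 ≈ 0.00016961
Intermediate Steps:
h(b) = 120 (h(b) = 3*(-8*(-3 - 2)) = 3*(-8*(-5)) = 3*40 = 120)
1/(h(39) + (-58 - 18)²) = 1/(120 + (-58 - 18)²) = 1/(120 + (-76)²) = 1/(120 + 5776) = 1/5896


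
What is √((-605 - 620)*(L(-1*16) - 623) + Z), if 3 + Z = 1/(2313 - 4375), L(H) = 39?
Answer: √3041756440006/2062 ≈ 845.81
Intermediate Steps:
Z = -6187/2062 (Z = -3 + 1/(2313 - 4375) = -3 + 1/(-2062) = -3 - 1/2062 = -6187/2062 ≈ -3.0005)
√((-605 - 620)*(L(-1*16) - 623) + Z) = √((-605 - 620)*(39 - 623) - 6187/2062) = √(-1225*(-584) - 6187/2062) = √(715400 - 6187/2062) = √(1475148613/2062) = √3041756440006/2062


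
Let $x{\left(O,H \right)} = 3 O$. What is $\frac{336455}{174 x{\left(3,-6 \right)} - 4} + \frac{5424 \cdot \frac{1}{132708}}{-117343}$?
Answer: $\frac{436616386713811}{2027001522194} \approx 215.4$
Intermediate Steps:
$\frac{336455}{174 x{\left(3,-6 \right)} - 4} + \frac{5424 \cdot \frac{1}{132708}}{-117343} = \frac{336455}{174 \cdot 3 \cdot 3 - 4} + \frac{5424 \cdot \frac{1}{132708}}{-117343} = \frac{336455}{174 \cdot 9 - 4} + 5424 \cdot \frac{1}{132708} \left(- \frac{1}{117343}\right) = \frac{336455}{1566 - 4} + \frac{452}{11059} \left(- \frac{1}{117343}\right) = \frac{336455}{1562} - \frac{452}{1297696237} = \frac{436616386713811}{2027001522194}$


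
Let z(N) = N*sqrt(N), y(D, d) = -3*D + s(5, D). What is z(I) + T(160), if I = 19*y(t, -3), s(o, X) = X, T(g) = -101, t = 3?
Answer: -101 - 114*I*sqrt(114) ≈ -101.0 - 1217.2*I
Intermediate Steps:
y(D, d) = -2*D (y(D, d) = -3*D + D = -2*D)
I = -114 (I = 19*(-2*3) = 19*(-6) = -114)
z(N) = N**(3/2)
z(I) + T(160) = (-114)**(3/2) - 101 = -114*I*sqrt(114) - 101 = -101 - 114*I*sqrt(114)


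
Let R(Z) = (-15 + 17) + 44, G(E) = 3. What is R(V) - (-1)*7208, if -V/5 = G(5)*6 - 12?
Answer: 7254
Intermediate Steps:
V = -30 (V = -5*(3*6 - 12) = -5*(18 - 12) = -5*6 = -30)
R(Z) = 46 (R(Z) = 2 + 44 = 46)
R(V) - (-1)*7208 = 46 - (-1)*7208 = 46 - 1*(-7208) = 46 + 7208 = 7254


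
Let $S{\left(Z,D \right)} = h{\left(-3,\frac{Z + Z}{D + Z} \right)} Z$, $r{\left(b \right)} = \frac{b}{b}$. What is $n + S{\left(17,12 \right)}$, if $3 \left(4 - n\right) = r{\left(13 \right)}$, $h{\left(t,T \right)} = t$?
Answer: $- \frac{142}{3} \approx -47.333$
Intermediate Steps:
$r{\left(b \right)} = 1$
$n = \frac{11}{3}$ ($n = 4 - \frac{1}{3} = \frac{11}{3} \approx 3.6667$)
$S{\left(Z,D \right)} = - 3 Z$
$n + S{\left(17,12 \right)} = \frac{11}{3} - 51 = - \frac{142}{3}$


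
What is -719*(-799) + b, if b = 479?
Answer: 574960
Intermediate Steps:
-719*(-799) + b = -719*(-799) + 479 = 574481 + 479 = 574960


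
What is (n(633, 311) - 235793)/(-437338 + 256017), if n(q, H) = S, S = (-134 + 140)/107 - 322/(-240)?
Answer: 3027564173/2328161640 ≈ 1.3004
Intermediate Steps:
S = 17947/12840 (S = 6*(1/107) - 322*(-1/240) = 6/107 + 161/120 = 17947/12840 ≈ 1.3977)
n(q, H) = 17947/12840
(n(633, 311) - 235793)/(-437338 + 256017) = (17947/12840 - 235793)/(-437338 + 256017) = -3027564173/12840/(-181321) = -3027564173/12840*(-1/181321) = 3027564173/2328161640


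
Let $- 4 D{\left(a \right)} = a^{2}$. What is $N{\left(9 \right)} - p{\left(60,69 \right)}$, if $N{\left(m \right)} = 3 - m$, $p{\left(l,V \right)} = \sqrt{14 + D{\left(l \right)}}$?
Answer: $-6 - i \sqrt{886} \approx -6.0 - 29.766 i$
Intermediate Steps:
$D{\left(a \right)} = - \frac{a^{2}}{4}$
$p{\left(l,V \right)} = \sqrt{14 - \frac{l^{2}}{4}}$
$N{\left(9 \right)} - p{\left(60,69 \right)} = \left(3 - 9\right) - \frac{\sqrt{56 - 60^{2}}}{2} = \left(3 - 9\right) - \frac{\sqrt{56 - 3600}}{2} = -6 - \frac{\sqrt{56 - 3600}}{2} = -6 - \frac{\sqrt{-3544}}{2} = -6 - \frac{2 i \sqrt{886}}{2} = -6 - i \sqrt{886}$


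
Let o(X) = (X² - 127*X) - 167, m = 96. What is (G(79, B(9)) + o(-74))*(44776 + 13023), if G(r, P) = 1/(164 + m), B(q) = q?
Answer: 221013029979/260 ≈ 8.5005e+8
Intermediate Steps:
o(X) = -167 + X² - 127*X
G(r, P) = 1/260 (G(r, P) = 1/(164 + 96) = 1/260)
(G(79, B(9)) + o(-74))*(44776 + 13023) = (1/260 + (-167 + (-74)² - 127*(-74)))*(44776 + 13023) = (1/260 + (-167 + 5476 + 9398))*57799 = (1/260 + 14707)*57799 = (3823821/260)*57799 = 221013029979/260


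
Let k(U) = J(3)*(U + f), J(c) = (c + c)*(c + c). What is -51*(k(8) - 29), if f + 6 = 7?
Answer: -15045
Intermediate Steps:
f = 1 (f = -6 + 7 = 1)
J(c) = 4*c**2 (J(c) = (2*c)*(2*c) = 4*c**2)
k(U) = 36 + 36*U (k(U) = (4*3**2)*(U + 1) = (4*9)*(1 + U) = 36*(1 + U) = 36 + 36*U)
-51*(k(8) - 29) = -51*((36 + 36*8) - 29) = -51*((36 + 288) - 29) = -51*(324 - 29) = -51*295 = -15045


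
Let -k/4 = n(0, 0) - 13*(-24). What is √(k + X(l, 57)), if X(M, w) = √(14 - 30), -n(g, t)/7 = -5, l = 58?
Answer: 2*√(-347 + I) ≈ 0.053683 + 37.256*I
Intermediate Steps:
n(g, t) = 35 (n(g, t) = -7*(-5) = 35)
X(M, w) = 4*I (X(M, w) = √(-16) = 4*I)
k = -1388 (k = -4*(35 - 13*(-24)) = -4*(35 + 312) = -4*347 = -1388)
√(k + X(l, 57)) = √(-1388 + 4*I)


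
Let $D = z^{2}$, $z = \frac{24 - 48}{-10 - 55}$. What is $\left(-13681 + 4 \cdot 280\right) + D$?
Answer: $- \frac{53069649}{4225} \approx -12561.0$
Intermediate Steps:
$z = \frac{24}{65}$ ($z = - \frac{24}{-65} = \left(-24\right) \left(- \frac{1}{65}\right) = \frac{24}{65} \approx 0.36923$)
$D = \frac{576}{4225}$ ($D = \left(\frac{24}{65}\right)^{2} = \frac{576}{4225} \approx 0.13633$)
$\left(-13681 + 4 \cdot 280\right) + D = \left(-13681 + 4 \cdot 280\right) + \frac{576}{4225} = \left(-13681 + 1120\right) + \frac{576}{4225} = -12561 + \frac{576}{4225} = - \frac{53069649}{4225}$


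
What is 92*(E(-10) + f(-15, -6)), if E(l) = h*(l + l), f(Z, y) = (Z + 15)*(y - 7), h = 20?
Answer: -36800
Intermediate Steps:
f(Z, y) = (-7 + y)*(15 + Z) (f(Z, y) = (15 + Z)*(-7 + y) = (-7 + y)*(15 + Z))
E(l) = 40*l (E(l) = 20*(l + l) = 20*(2*l) = 40*l)
92*(E(-10) + f(-15, -6)) = 92*(40*(-10) + (-105 - 7*(-15) + 15*(-6) - 15*(-6))) = 92*(-400 + (-105 + 105 - 90 + 90)) = 92*(-400 + 0) = 92*(-400) = -36800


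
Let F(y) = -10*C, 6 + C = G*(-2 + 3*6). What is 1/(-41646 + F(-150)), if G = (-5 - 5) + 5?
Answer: -1/40786 ≈ -2.4518e-5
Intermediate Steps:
G = -5 (G = -10 + 5 = -5)
C = -86 (C = -6 - 5*(-2 + 3*6) = -6 - 5*(-2 + 18) = -6 - 5*16 = -6 - 80 = -86)
F(y) = 860 (F(y) = -10*(-86) = 860)
1/(-41646 + F(-150)) = 1/(-41646 + 860) = 1/(-40786) = -1/40786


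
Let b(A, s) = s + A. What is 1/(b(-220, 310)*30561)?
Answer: 1/2750490 ≈ 3.6357e-7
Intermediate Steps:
b(A, s) = A + s
1/(b(-220, 310)*30561) = 1/((-220 + 310)*30561) = (1/30561)/90 = (1/90)*(1/30561) = 1/2750490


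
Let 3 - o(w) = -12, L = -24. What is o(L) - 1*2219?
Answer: -2204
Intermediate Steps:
o(w) = 15 (o(w) = 3 - 1*(-12) = 3 + 12 = 15)
o(L) - 1*2219 = 15 - 1*2219 = 15 - 2219 = -2204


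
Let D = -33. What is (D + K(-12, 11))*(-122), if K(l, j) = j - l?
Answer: 1220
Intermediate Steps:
(D + K(-12, 11))*(-122) = (-33 + (11 - 1*(-12)))*(-122) = (-33 + (11 + 12))*(-122) = (-33 + 23)*(-122) = -10*(-122) = 1220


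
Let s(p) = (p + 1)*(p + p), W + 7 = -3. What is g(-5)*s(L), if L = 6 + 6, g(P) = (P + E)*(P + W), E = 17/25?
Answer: 101088/5 ≈ 20218.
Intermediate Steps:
W = -10 (W = -7 - 3 = -10)
E = 17/25 (E = 17*(1/25) = 17/25 ≈ 0.68000)
g(P) = (-10 + P)*(17/25 + P) (g(P) = (P + 17/25)*(P - 10) = (17/25 + P)*(-10 + P) = (-10 + P)*(17/25 + P))
L = 12
s(p) = 2*p*(1 + p) (s(p) = (1 + p)*(2*p) = 2*p*(1 + p))
g(-5)*s(L) = (-34/5 + (-5)**2 - 233/25*(-5))*(2*12*(1 + 12)) = (-34/5 + 25 + 233/5)*(2*12*13) = (324/5)*312 = 101088/5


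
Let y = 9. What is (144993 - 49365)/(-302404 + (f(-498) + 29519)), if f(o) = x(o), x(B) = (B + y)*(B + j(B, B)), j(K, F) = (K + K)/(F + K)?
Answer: -23907/7463 ≈ -3.2034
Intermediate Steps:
j(K, F) = 2*K/(F + K) (j(K, F) = (2*K)/(F + K) = 2*K/(F + K))
x(B) = (1 + B)*(9 + B) (x(B) = (B + 9)*(B + 2*B/(B + B)) = (9 + B)*(B + 2*B/((2*B))) = (9 + B)*(B + 2*B*(1/(2*B))) = (9 + B)*(B + 1) = (9 + B)*(1 + B) = (1 + B)*(9 + B))
f(o) = 9 + o² + 10*o
(144993 - 49365)/(-302404 + (f(-498) + 29519)) = (144993 - 49365)/(-302404 + ((9 + (-498)² + 10*(-498)) + 29519)) = 95628/(-302404 + ((9 + 248004 - 4980) + 29519)) = 95628/(-302404 + (243033 + 29519)) = 95628/(-302404 + 272552) = 95628/(-29852) = 95628*(-1/29852) = -23907/7463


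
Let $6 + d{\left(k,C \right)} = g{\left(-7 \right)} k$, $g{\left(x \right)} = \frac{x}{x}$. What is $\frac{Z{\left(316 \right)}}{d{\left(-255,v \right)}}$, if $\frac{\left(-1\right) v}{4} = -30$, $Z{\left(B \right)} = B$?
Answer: $- \frac{316}{261} \approx -1.2107$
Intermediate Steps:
$v = 120$ ($v = \left(-4\right) \left(-30\right) = 120$)
$g{\left(x \right)} = 1$
$d{\left(k,C \right)} = -6 + k$ ($d{\left(k,C \right)} = -6 + 1 k = -6 + k$)
$\frac{Z{\left(316 \right)}}{d{\left(-255,v \right)}} = \frac{316}{-6 - 255} = \frac{316}{-261} = 316 \left(- \frac{1}{261}\right) = - \frac{316}{261}$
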